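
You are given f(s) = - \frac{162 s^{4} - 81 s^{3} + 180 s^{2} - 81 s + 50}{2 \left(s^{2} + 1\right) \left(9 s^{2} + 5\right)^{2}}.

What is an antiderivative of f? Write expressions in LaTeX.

An antiderivative is F(s) = - \frac{36 s^{2} \operatorname{atan}{\left(s \right)} + 20 \operatorname{atan}{\left(s \right)} + 9}{4 \left(9 s^{2} + 5\right)}.

A candidate is checked by its d/ds: the result must match f(s).
Check: d/ds[- \frac{36 s^{2} \operatorname{atan}{\left(s \right)} + 20 \operatorname{atan}{\left(s \right)} + 9}{4 \left(9 s^{2} + 5\right)}] = \frac{- 162 s^{4} + 81 s^{3} - 180 s^{2} + 81 s - 50}{162 s^{6} + 342 s^{4} + 230 s^{2} + 50}, which equals f(s).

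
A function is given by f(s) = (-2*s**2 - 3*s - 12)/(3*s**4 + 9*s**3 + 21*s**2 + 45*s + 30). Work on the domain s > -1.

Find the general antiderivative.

F(s) = (-330*log(s + 1) + 280*log(s + 2) + 25*log(s**2 + 5) - 26*sqrt(5)*atan(sqrt(5)*s/5))/540 + C

The denominator factors as 3*(s + 1)*(s + 2)*(s**2 + 5); partial fractions split f into directly integrable pieces: (5*s - 13)/(54*(s**2 + 5)) + 14/(27*(s + 2)) - 11/(18*(s + 1)).
Check: d/ds[(-330*log(s + 1) + 280*log(s + 2) + 25*log(s**2 + 5) - 26*sqrt(5)*atan(sqrt(5)*s/5))/540] = (-2*s**2 - 3*s - 12)/(3*s**4 + 9*s**3 + 21*s**2 + 45*s + 30) = f(s).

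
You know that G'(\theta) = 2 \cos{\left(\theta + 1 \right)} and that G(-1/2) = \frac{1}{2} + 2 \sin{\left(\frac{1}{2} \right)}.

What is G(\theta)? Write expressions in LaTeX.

Differentiate the proposed G(\theta) back; it has to land on the given G'(\theta).
A general antiderivative is 2 \sin{\left(\theta + 1 \right)} + C.
The condition gives C = \frac{1}{2} + 2 \sin{\left(\frac{1}{2} \right)} - (2 \sin{\left(\frac{1}{2} \right)}) = \frac{1}{2}.
So G(\theta) = 2 \sin{\left(\theta + 1 \right)} + \frac{1}{2}.
Check: d/d\theta[2 \sin{\left(\theta + 1 \right)} + \frac{1}{2}] = 2 \cos{\left(\theta + 1 \right)} = G'(\theta).

G(\theta) = 2 \sin{\left(\theta + 1 \right)} + \frac{1}{2}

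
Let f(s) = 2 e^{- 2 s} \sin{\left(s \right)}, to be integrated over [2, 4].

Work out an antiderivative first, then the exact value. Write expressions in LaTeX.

Antiderivative: F(s) = \frac{\left(- 4 \sin{\left(s \right)} - 2 \cos{\left(s \right)}\right) e^{- 2 s}}{5}; value = \frac{2 \cos{\left(2 \right)}}{5 e^{4}} - \frac{2 \cos{\left(4 \right)}}{5 e^{8}} - \frac{4 \sin{\left(4 \right)}}{5 e^{8}} + \frac{4 \sin{\left(2 \right)}}{5 e^{4}}

A first test for any F(s): its s-derivative must equal f(s) identically.
F(s) = \frac{\left(- 4 \sin{\left(s \right)} - 2 \cos{\left(s \right)}\right) e^{- 2 s}}{5} is an antiderivative of f.
Check: d/ds[\frac{\left(- 4 \sin{\left(s \right)} - 2 \cos{\left(s \right)}\right) e^{- 2 s}}{5}] = 2 e^{- 2 s} \sin{\left(s \right)} = f(s).
F(4) = - \frac{2 \cos{\left(4 \right)}}{5 e^{8}} - \frac{4 \sin{\left(4 \right)}}{5 e^{8}}; F(2) = - \frac{4 \sin{\left(2 \right)}}{5 e^{4}} - \frac{2 \cos{\left(2 \right)}}{5 e^{4}}.
Integral = F(4) - F(2) = \frac{2 \cos{\left(2 \right)}}{5 e^{4}} - \frac{2 \cos{\left(4 \right)}}{5 e^{8}} - \frac{4 \sin{\left(4 \right)}}{5 e^{8}} + \frac{4 \sin{\left(2 \right)}}{5 e^{4}}.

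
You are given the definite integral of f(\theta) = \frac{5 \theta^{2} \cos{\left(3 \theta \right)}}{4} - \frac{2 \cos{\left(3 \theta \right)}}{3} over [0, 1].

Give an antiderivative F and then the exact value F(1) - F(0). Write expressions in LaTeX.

The integrand splits into summands that can be handled one at a time.
F(\theta) = \frac{45 \theta^{2} \sin{\left(3 \theta \right)} + 30 \theta \cos{\left(3 \theta \right)} - 34 \sin{\left(3 \theta \right)}}{108} is an antiderivative of f.
Check: d/d\theta[\frac{45 \theta^{2} \sin{\left(3 \theta \right)} + 30 \theta \cos{\left(3 \theta \right)} - 34 \sin{\left(3 \theta \right)}}{108}] = \frac{5 \theta^{2} \cos{\left(3 \theta \right)}}{4} - \frac{2 \cos{\left(3 \theta \right)}}{3} = f(\theta).
F(1) = \frac{5 \cos{\left(3 \right)}}{18} + \frac{11 \sin{\left(3 \right)}}{108}; F(0) = 0.
Integral = F(1) - F(0) = \frac{5 \cos{\left(3 \right)}}{18} + \frac{11 \sin{\left(3 \right)}}{108}.

Antiderivative: F(\theta) = \frac{45 \theta^{2} \sin{\left(3 \theta \right)} + 30 \theta \cos{\left(3 \theta \right)} - 34 \sin{\left(3 \theta \right)}}{108}; value = \frac{5 \cos{\left(3 \right)}}{18} + \frac{11 \sin{\left(3 \right)}}{108}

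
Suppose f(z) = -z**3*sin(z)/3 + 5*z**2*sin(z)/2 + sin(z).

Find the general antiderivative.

F(z) = (2*z**3*cos(z) - 6*z**2*sin(z) - 15*z**2*cos(z) + 30*z*sin(z) - 12*z*cos(z) + 12*sin(z) + 24*cos(z))/6 + C

Integrate term by term and add the pieces.
Check: d/dz[(2*z**3*cos(z) - 6*z**2*sin(z) - 15*z**2*cos(z) + 30*z*sin(z) - 12*z*cos(z) + 12*sin(z) + 24*cos(z))/6] = -z**3*sin(z)/3 + 5*z**2*sin(z)/2 + sin(z) = f(z).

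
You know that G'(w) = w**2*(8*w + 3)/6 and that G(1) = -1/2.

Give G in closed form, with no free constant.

Recover the given G'(w) by differentiating a candidate G(w); any mismatch rules it out.
A general antiderivative is w**4/3 + w**3/6 + C.
The condition gives C = -1/2 - (1/2) = -1.
So G(w) = (2*w**4 + w**3 - 6)/6.
Check: d/dw[(2*w**4 + w**3 - 6)/6] = 4*w**3/3 + w**2/2, which equals G'(w).

G(w) = (2*w**4 + w**3 - 6)/6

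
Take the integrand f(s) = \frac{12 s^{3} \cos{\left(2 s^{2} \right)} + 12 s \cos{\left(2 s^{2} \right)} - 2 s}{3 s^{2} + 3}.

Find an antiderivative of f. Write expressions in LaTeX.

An antiderivative is F(s) = - \frac{\log{\left(s^{2} + 1 \right)}}{3} + \sin{\left(2 s^{2} \right)}.

An antiderivative F(s) passes only if d/ds[F] lands on f(s) exactly.
Check: d/ds[- \frac{\log{\left(s^{2} + 1 \right)}}{3} + \sin{\left(2 s^{2} \right)}] = \frac{12 s^{3} \cos{\left(2 s^{2} \right)} + 12 s \cos{\left(2 s^{2} \right)} - 2 s}{3 s^{2} + 3} = f(s).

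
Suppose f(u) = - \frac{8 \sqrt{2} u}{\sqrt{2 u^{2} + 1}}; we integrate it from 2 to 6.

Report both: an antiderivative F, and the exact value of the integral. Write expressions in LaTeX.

The substitution w = 4 u^{2} + 2 works: f is exactly (dF/dw)*(dw/du) for that inner function.
F(u) = - 4 \sqrt{4 u^{2} + 2} is an antiderivative of f.
Check: d/du[- 4 \sqrt{4 u^{2} + 2}] = - \frac{8 \sqrt{2} u}{\sqrt{2 u^{2} + 1}} = f(u).
F(6) = - 4 \sqrt{146}; F(2) = - 12 \sqrt{2}.
Integral = F(6) - F(2) = - 4 \sqrt{146} + 12 \sqrt{2}.

Antiderivative: F(u) = - 4 \sqrt{4 u^{2} + 2}; value = - 4 \sqrt{146} + 12 \sqrt{2}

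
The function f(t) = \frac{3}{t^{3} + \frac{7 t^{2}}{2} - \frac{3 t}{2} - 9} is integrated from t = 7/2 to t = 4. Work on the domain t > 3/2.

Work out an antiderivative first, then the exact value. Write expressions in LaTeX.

Antiderivative: F(t) = \frac{2 \left(2 \log{\left(t - \frac{3}{2} \right)} - 9 \log{\left(t + 2 \right)} + 7 \log{\left(t + 3 \right)}\right)}{21}; value = - \frac{6 \log{\left(6 \right)}}{7} - \frac{2 \log{\left(\frac{13}{2} \right)}}{3} - \frac{4 \log{\left(2 \right)}}{21} + \frac{4 \log{\left(\frac{5}{2} \right)}}{21} + \frac{2 \log{\left(7 \right)}}{3} + \frac{6 \log{\left(\frac{11}{2} \right)}}{7}

The denominator factors as \left(t + 2\right) \left(t + 3\right) \left(2 t - 3\right); partial fractions split f into directly integrable pieces: \frac{8}{21 \left(2 t - 3\right)} + \frac{2}{3 \left(t + 3\right)} - \frac{6}{7 \left(t + 2\right)}.
F(t) = \frac{2 \left(2 \log{\left(t - \frac{3}{2} \right)} - 9 \log{\left(t + 2 \right)} + 7 \log{\left(t + 3 \right)}\right)}{21} is an antiderivative of f.
Check: d/dt[\frac{2 \left(2 \log{\left(t - \frac{3}{2} \right)} - 9 \log{\left(t + 2 \right)} + 7 \log{\left(t + 3 \right)}\right)}{21}] = \frac{6}{2 t^{3} + 7 t^{2} - 3 t - 18}, which equals f(t).
F(4) = - \frac{6 \log{\left(6 \right)}}{7} + \frac{4 \log{\left(\frac{5}{2} \right)}}{21} + \frac{2 \log{\left(7 \right)}}{3}; F(7/2) = - \frac{6 \log{\left(\frac{11}{2} \right)}}{7} + \frac{4 \log{\left(2 \right)}}{21} + \frac{2 \log{\left(\frac{13}{2} \right)}}{3}.
Integral = F(4) - F(7/2) = - \frac{6 \log{\left(6 \right)}}{7} - \frac{2 \log{\left(\frac{13}{2} \right)}}{3} - \frac{4 \log{\left(2 \right)}}{21} + \frac{4 \log{\left(\frac{5}{2} \right)}}{21} + \frac{2 \log{\left(7 \right)}}{3} + \frac{6 \log{\left(\frac{11}{2} \right)}}{7}.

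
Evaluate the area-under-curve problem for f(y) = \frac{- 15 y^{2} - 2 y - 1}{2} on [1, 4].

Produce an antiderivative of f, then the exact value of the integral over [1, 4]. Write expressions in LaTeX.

Any candidate F(y) must reproduce f(y) exactly when differentiated.
F(y) = - \frac{5 y^{3}}{2} - \frac{y^{2}}{2} - \frac{y}{2} is an antiderivative of f.
Check: d/dy[- \frac{5 y^{3}}{2} - \frac{y^{2}}{2} - \frac{y}{2}] = - \frac{15 y^{2}}{2} - y - \frac{1}{2}, which equals f(y).
F(4) = -170; F(1) = - \frac{7}{2}.
Integral = F(4) - F(1) = - \frac{333}{2}.

Antiderivative: F(y) = - \frac{5 y^{3}}{2} - \frac{y^{2}}{2} - \frac{y}{2}; value = - \frac{333}{2}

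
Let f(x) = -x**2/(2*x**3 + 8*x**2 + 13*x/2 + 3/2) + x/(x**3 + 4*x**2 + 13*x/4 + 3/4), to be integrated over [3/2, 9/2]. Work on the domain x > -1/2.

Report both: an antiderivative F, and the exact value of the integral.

The denominator factors as (x + 3)*(2*x + 1)**2; partial fractions split f into directly integrable pieces: 7/(5*(2*x + 1)) - 1/(2*x + 1)**2 - 6/(5*(x + 3)).
F(x) = (7*(2*x + 1)*log(x + 1/2) - 12*(2*x + 1)*log(x + 3) + 5)/(10*(2*x + 1)) is an antiderivative of f.
Check: d/dx[(7*(2*x + 1)*log(x + 1/2) - 12*(2*x + 1)*log(x + 3) + 5)/(10*(2*x + 1))] = (-2*x**2 + 4*x)/(4*x**3 + 16*x**2 + 13*x + 3), which equals f(x).
F(9/2) = -6*log(15/2)/5 + 1/20 + 7*log(5)/10; F(3/2) = -6*log(9/2)/5 + 1/8 + 7*log(2)/10.
Integral = F(9/2) - F(3/2) = -6*log(15/2)/5 - 7*log(2)/10 - 3/40 + 7*log(5)/10 + 6*log(9/2)/5.

Antiderivative: F(x) = (7*(2*x + 1)*log(x + 1/2) - 12*(2*x + 1)*log(x + 3) + 5)/(10*(2*x + 1)); value = -6*log(15/2)/5 - 7*log(2)/10 - 3/40 + 7*log(5)/10 + 6*log(9/2)/5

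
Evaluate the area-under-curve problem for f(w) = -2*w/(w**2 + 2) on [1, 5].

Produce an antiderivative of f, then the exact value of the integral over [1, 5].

The substitution u = w**2 + 2 works: f is exactly (dF/du)*(du/dw) for that inner function.
F(w) = -log(w**2 + 2) is an antiderivative of f.
Check: d/dw[-log(w**2 + 2)] = -2*w/(w**2 + 2) = f(w).
F(5) = -log(27); F(1) = -log(3).
Integral = F(5) - F(1) = -log(27) + log(3).

Antiderivative: F(w) = -log(w**2 + 2); value = -log(27) + log(3)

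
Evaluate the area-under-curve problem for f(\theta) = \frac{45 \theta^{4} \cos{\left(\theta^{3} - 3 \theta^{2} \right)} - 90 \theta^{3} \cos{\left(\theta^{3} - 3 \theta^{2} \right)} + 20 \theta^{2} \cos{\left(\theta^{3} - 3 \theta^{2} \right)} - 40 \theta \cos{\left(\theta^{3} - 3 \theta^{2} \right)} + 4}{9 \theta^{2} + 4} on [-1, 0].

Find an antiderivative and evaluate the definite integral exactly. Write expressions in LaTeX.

Since d/d\theta undoes antidifferentiation here, F'(\theta) = f(\theta) is required of F(\theta).
F(\theta) = \frac{5 \sin{\left(\theta^{3} - 3 \theta^{2} \right)} + 2 \operatorname{atan}{\left(\frac{3 \theta}{2} \right)}}{3} is an antiderivative of f.
Check: d/d\theta[\frac{5 \sin{\left(\theta^{3} - 3 \theta^{2} \right)} + 2 \operatorname{atan}{\left(\frac{3 \theta}{2} \right)}}{3}] = \frac{45 \theta^{4} \cos{\left(\theta^{3} - 3 \theta^{2} \right)} - 90 \theta^{3} \cos{\left(\theta^{3} - 3 \theta^{2} \right)} + 20 \theta^{2} \cos{\left(\theta^{3} - 3 \theta^{2} \right)} - 40 \theta \cos{\left(\theta^{3} - 3 \theta^{2} \right)} + 4}{9 \theta^{2} + 4} = f(\theta).
F(0) = 0; F(-1) = - \frac{2 \operatorname{atan}{\left(\frac{3}{2} \right)}}{3} - \frac{5 \sin{\left(4 \right)}}{3}.
Integral = F(0) - F(-1) = \frac{5 \sin{\left(4 \right)}}{3} + \frac{2 \operatorname{atan}{\left(\frac{3}{2} \right)}}{3}.

Antiderivative: F(\theta) = \frac{5 \sin{\left(\theta^{3} - 3 \theta^{2} \right)} + 2 \operatorname{atan}{\left(\frac{3 \theta}{2} \right)}}{3}; value = \frac{5 \sin{\left(4 \right)}}{3} + \frac{2 \operatorname{atan}{\left(\frac{3}{2} \right)}}{3}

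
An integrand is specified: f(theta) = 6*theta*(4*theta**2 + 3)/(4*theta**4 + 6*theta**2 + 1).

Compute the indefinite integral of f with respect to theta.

F(theta) = 3*log(2*theta**4 + 3*theta**2 + 1/2)/2 + C

The substitution u = 2*theta**4 + 3*theta**2 + 1/2 works: f is exactly (dF/du)*(du/dtheta) for that inner function.
Check: d/dtheta[3*log(2*theta**4 + 3*theta**2 + 1/2)/2] = (24*theta**3 + 18*theta)/(4*theta**4 + 6*theta**2 + 1), which equals f(theta).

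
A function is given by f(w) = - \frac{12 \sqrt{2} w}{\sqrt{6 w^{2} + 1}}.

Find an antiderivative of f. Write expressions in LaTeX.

An antiderivative is F(w) = - 4 \sqrt{3 w^{2} + \frac{1}{2}}.

f matches the chain-rule pattern g'(h)*h' with inner function h(w) = 3 w^{2} + \frac{1}{2}; substituting u = h(w) collapses the integral.
Check: d/dw[- 4 \sqrt{3 w^{2} + \frac{1}{2}}] = - \frac{12 \sqrt{2} w}{\sqrt{6 w^{2} + 1}} = f(w).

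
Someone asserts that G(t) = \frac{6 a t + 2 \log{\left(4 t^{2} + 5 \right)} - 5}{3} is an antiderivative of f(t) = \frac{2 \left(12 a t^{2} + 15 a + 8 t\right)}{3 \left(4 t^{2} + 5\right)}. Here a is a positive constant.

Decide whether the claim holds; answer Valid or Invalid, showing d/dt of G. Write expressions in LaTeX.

Valid: G'(t) = f(t).

d/dt[G] = \frac{24 a t^{2} + 30 a + 16 t}{12 t^{2} + 15}
This equals f(t) exactly, so the claim holds.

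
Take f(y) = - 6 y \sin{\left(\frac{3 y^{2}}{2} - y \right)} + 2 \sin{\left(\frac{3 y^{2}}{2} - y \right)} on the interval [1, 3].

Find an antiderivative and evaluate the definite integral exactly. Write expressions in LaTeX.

The substitution u = \frac{3 y^{2}}{2} - y works: f is exactly (dF/du)*(du/dy) for that inner function.
F(y) = 2 \cos{\left(\frac{3 y^{2}}{2} - y \right)} is an antiderivative of f.
Check: d/dy[2 \cos{\left(\frac{3 y^{2}}{2} - y \right)}] = - 6 y \sin{\left(\frac{3 y^{2}}{2} - y \right)} + 2 \sin{\left(\frac{3 y^{2}}{2} - y \right)} = f(y).
F(3) = 2 \cos{\left(\frac{21}{2} \right)}; F(1) = 2 \cos{\left(\frac{1}{2} \right)}.
Integral = F(3) - F(1) = - 2 \cos{\left(\frac{1}{2} \right)} + 2 \cos{\left(\frac{21}{2} \right)}.

Antiderivative: F(y) = 2 \cos{\left(\frac{3 y^{2}}{2} - y \right)}; value = - 2 \cos{\left(\frac{1}{2} \right)} + 2 \cos{\left(\frac{21}{2} \right)}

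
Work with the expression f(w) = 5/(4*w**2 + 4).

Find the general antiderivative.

A first test for any F(w): its w-derivative must equal f(w) identically.
Check: d/dw[5*atan(w)/4] = 5/(4*w**2 + 4) = f(w).

F(w) = 5*atan(w)/4 + C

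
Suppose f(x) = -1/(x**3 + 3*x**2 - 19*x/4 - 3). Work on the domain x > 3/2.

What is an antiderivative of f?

An antiderivative is F(x) = -log(x - 3/2)/11 + log(x + 1/2)/7 - 4*log(x + 4)/77.

Factor the denominator ((x + 4)*(2*x - 3)*(2*x + 1)) and decompose: f = 2/(7*(2*x + 1)) - 2/(11*(2*x - 3)) - 4/(77*(x + 4)); each piece integrates to a log, atan, or power term.
Check: d/dx[-log(x - 3/2)/11 + log(x + 1/2)/7 - 4*log(x + 4)/77] = -4/(4*x**3 + 12*x**2 - 19*x - 12), which equals f(x).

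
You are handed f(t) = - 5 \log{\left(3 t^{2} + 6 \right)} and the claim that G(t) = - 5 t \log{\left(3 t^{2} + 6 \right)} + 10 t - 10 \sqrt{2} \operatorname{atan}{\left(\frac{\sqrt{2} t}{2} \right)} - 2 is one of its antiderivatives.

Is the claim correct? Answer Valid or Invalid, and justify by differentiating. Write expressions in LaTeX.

d/dt[G] = - 5 \log{\left(t^{2} + 2 \right)} - 5 \log{\left(3 \right)}
This equals f(t) exactly, so the claim holds.

Valid - the claim checks out under differentiation.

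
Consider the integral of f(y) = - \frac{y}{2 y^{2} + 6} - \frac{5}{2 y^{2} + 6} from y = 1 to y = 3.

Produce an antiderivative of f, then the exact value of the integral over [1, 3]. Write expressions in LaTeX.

Integrate term by term and add the pieces.
F(y) = - \frac{\log{\left(y^{2} + 3 \right)}}{4} - \frac{5 \sqrt{3} \operatorname{atan}{\left(\frac{\sqrt{3} y}{3} \right)}}{6} is an antiderivative of f.
Check: d/dy[- \frac{\log{\left(y^{2} + 3 \right)}}{4} - \frac{5 \sqrt{3} \operatorname{atan}{\left(\frac{\sqrt{3} y}{3} \right)}}{6}] = \frac{- y - 5}{2 y^{2} + 6}, which equals f(y).
F(3) = - \frac{5 \sqrt{3} \pi}{18} - \frac{\log{\left(12 \right)}}{4}; F(1) = - \frac{5 \sqrt{3} \pi}{36} - \frac{\log{\left(4 \right)}}{4}.
Integral = F(3) - F(1) = - \frac{5 \sqrt{3} \pi}{36} - \frac{\log{\left(12 \right)}}{4} + \frac{\log{\left(4 \right)}}{4}.

Antiderivative: F(y) = - \frac{\log{\left(y^{2} + 3 \right)}}{4} - \frac{5 \sqrt{3} \operatorname{atan}{\left(\frac{\sqrt{3} y}{3} \right)}}{6}; value = - \frac{5 \sqrt{3} \pi}{36} - \frac{\log{\left(12 \right)}}{4} + \frac{\log{\left(4 \right)}}{4}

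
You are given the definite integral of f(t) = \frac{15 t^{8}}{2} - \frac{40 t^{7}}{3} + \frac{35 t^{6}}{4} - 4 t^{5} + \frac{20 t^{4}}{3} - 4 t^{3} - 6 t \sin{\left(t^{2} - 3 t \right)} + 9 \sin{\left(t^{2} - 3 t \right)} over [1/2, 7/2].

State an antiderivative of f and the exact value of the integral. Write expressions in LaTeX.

Integrate term by term and add the pieces.
F(t) = \frac{t^{4} \left(5 t^{3} - 4\right) \left(2 t^{2} - 4 t + 3\right) + 36 \cos{\left(t^{2} - 3 t \right)}}{12} is an antiderivative of f.
Check: d/dt[\frac{t^{4} \left(5 t^{3} - 4\right) \left(2 t^{2} - 4 t + 3\right) + 36 \cos{\left(t^{2} - 3 t \right)}}{12}] = \frac{15 t^{8}}{2} - \frac{40 t^{7}}{3} + \frac{35 t^{6}}{4} - 4 t^{5} + \frac{20 t^{4}}{3} - 4 t^{3} - 6 t \sin{\left(t^{2} - 3 t \right)} + 9 \sin{\left(t^{2} - 3 t \right)} = f(t).
F(7/2) = 3 \cos{\left(\frac{7}{4} \right)} + \frac{36367947}{1024}; F(1/2) = - \frac{27}{1024} + 3 \cos{\left(\frac{5}{4} \right)}.
Integral = F(7/2) - F(1/2) = - 3 \cos{\left(\frac{5}{4} \right)} + 3 \cos{\left(\frac{7}{4} \right)} + \frac{18183987}{512}.

Antiderivative: F(t) = \frac{t^{4} \left(5 t^{3} - 4\right) \left(2 t^{2} - 4 t + 3\right) + 36 \cos{\left(t^{2} - 3 t \right)}}{12}; value = - 3 \cos{\left(\frac{5}{4} \right)} + 3 \cos{\left(\frac{7}{4} \right)} + \frac{18183987}{512}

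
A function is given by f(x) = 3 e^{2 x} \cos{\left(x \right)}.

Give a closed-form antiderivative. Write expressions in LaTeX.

An antiderivative is F(x) = \frac{3 \left(\sin{\left(x \right)} + 2 \cos{\left(x \right)}\right) e^{2 x}}{5}.

Recover f(x) by differentiating a candidate F(x); any mismatch rules it out.
Check: d/dx[\frac{3 \left(\sin{\left(x \right)} + 2 \cos{\left(x \right)}\right) e^{2 x}}{5}] = 3 e^{2 x} \cos{\left(x \right)} = f(x).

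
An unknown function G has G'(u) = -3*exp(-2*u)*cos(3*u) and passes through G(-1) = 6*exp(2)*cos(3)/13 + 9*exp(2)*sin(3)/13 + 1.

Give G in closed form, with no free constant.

G(u) = 1 - 9*exp(-2*u)*sin(3*u)/13 + 6*exp(-2*u)*cos(3*u)/13

A first test for any G(u): its u-derivative must equal the given G'(u).
A general antiderivative is -9*exp(-2*u)*sin(3*u)/13 + 6*exp(-2*u)*cos(3*u)/13 + C.
The condition gives C = 6*exp(2)*cos(3)/13 + 9*exp(2)*sin(3)/13 + 1 - (6*exp(2)*cos(3)/13 + 9*exp(2)*sin(3)/13) = 1.
So G(u) = 1 - 9*exp(-2*u)*sin(3*u)/13 + 6*exp(-2*u)*cos(3*u)/13.
Check: d/du[1 - 9*exp(-2*u)*sin(3*u)/13 + 6*exp(-2*u)*cos(3*u)/13] = -3*exp(-2*u)*cos(3*u) = G'(u).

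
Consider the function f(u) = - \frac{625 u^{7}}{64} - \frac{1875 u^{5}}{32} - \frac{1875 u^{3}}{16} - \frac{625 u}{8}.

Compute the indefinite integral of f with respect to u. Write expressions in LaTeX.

f matches the chain-rule pattern g'(h)*h' with inner function h(u) = \frac{5 u^{2}}{4} + \frac{5}{2}; substituting w = h(u) collapses the integral.
Check: d/du[- \frac{\left(\frac{5 u^{2}}{4} + \frac{5}{2}\right)^{4}}{2}] = - \frac{625 u^{7}}{64} - \frac{1875 u^{5}}{32} - \frac{1875 u^{3}}{16} - \frac{625 u}{8} = f(u).

F(u) = - \frac{\left(\frac{5 u^{2}}{4} + \frac{5}{2}\right)^{4}}{2} + C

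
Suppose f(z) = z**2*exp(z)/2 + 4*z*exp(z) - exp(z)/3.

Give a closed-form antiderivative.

Recognize the product-rule pattern: f = u'v + uv' with u = z**2/2 + 3*z - 10/3, v = exp(z), so integration by parts undoes it.
Check: d/dz[(3*z**2 + 18*z - 20)*exp(z)/6] = z**2*exp(z)/2 + 4*z*exp(z) - exp(z)/3 = f(z).

An antiderivative is F(z) = (3*z**2 + 18*z - 20)*exp(z)/6.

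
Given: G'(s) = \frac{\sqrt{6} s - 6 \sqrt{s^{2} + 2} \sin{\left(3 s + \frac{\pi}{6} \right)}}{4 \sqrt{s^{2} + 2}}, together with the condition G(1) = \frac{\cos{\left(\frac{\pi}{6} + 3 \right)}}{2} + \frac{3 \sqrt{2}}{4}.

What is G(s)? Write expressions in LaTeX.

G(s) = \frac{\sqrt{\frac{3 s^{2}}{2} + 3}}{2} + \frac{\cos{\left(3 s + \frac{\pi}{6} \right)}}{2}

A first test for any G(s): its s-derivative must equal the given G'(s).
A general antiderivative is \frac{\sqrt{\frac{3 s^{2}}{2} + 3}}{2} + \frac{\cos{\left(3 s + \frac{\pi}{6} \right)}}{2} + C.
The condition gives C = \frac{\cos{\left(\frac{\pi}{6} + 3 \right)}}{2} + \frac{3 \sqrt{2}}{4} - (\frac{\cos{\left(\frac{\pi}{6} + 3 \right)}}{2} + \frac{3 \sqrt{2}}{4}) = 0.
So G(s) = \frac{\sqrt{\frac{3 s^{2}}{2} + 3}}{2} + \frac{\cos{\left(3 s + \frac{\pi}{6} \right)}}{2}.
Check: d/ds[\frac{\sqrt{\frac{3 s^{2}}{2} + 3}}{2} + \frac{\cos{\left(3 s + \frac{\pi}{6} \right)}}{2}] = \frac{\sqrt{6} s - 6 \sqrt{s^{2} + 2} \sin{\left(3 s + \frac{\pi}{6} \right)}}{4 \sqrt{s^{2} + 2}} = G'(s).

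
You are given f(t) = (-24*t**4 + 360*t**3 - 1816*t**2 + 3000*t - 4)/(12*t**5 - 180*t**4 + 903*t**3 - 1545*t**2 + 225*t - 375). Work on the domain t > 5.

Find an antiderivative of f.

Differentiate the proposed F(t) back; it has to land on f(t) exactly.
Check: d/dt[(-3*t**2*log(4*t**2 + 1) + 30*t*log(4*t**2 + 1) - 75*log(4*t**2 + 1) + 2)/(3*t**2 - 30*t + 75)] = (-24*t**4 + 360*t**3 - 1816*t**2 + 3000*t - 4)/(12*t**5 - 180*t**4 + 903*t**3 - 1545*t**2 + 225*t - 375) = f(t).

An antiderivative is F(t) = (-3*t**2*log(4*t**2 + 1) + 30*t*log(4*t**2 + 1) - 75*log(4*t**2 + 1) + 2)/(3*t**2 - 30*t + 75).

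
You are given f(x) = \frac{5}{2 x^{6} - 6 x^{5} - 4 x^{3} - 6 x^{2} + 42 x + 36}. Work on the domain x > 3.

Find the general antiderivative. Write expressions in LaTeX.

F(x) = \frac{5 \left(21 x \log{\left(x - 3 \right)} - 64 x \log{\left(x - 2 \right)} + 91 x \log{\left(x + 1 \right)} - 24 x \log{\left(x^{2} + 3 \right)} + 24 \sqrt{3} x \operatorname{atan}{\left(\frac{\sqrt{3} x}{3} \right)} + 21 \log{\left(x - 3 \right)} - 64 \log{\left(x - 2 \right)} + 91 \log{\left(x + 1 \right)} - 24 \log{\left(x^{2} + 3 \right)} + 24 \sqrt{3} \operatorname{atan}{\left(\frac{\sqrt{3} x}{3} \right)} - 84\right)}{8064 \left(x + 1\right)} + C

Factor the denominator (2 \left(x - 3\right) \left(x - 2\right) \left(x + 1\right)^{2} \left(x^{2} + 3\right)) and decompose: f = - \frac{5 \left(2 x - 3\right)}{336 \left(x^{2} + 3\right)} + \frac{65}{1152 \left(x + 1\right)} + \frac{5}{96 \left(x + 1\right)^{2}} - \frac{5}{126 \left(x - 2\right)} + \frac{5}{384 \left(x - 3\right)}; each piece integrates to a log, atan, or power term.
Check: d/dx[\frac{5 \left(21 x \log{\left(x - 3 \right)} - 64 x \log{\left(x - 2 \right)} + 91 x \log{\left(x + 1 \right)} - 24 x \log{\left(x^{2} + 3 \right)} + 24 \sqrt{3} x \operatorname{atan}{\left(\frac{\sqrt{3} x}{3} \right)} + 21 \log{\left(x - 3 \right)} - 64 \log{\left(x - 2 \right)} + 91 \log{\left(x + 1 \right)} - 24 \log{\left(x^{2} + 3 \right)} + 24 \sqrt{3} \operatorname{atan}{\left(\frac{\sqrt{3} x}{3} \right)} - 84\right)}{8064 \left(x + 1\right)}] = \frac{5}{2 x^{6} - 6 x^{5} - 4 x^{3} - 6 x^{2} + 42 x + 36} = f(x).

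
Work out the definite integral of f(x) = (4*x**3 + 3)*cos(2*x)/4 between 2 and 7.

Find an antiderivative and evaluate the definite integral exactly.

Antiderivative: F(x) = x**3*sin(2*x)/2 + 3*x**2*cos(2*x)/4 - 3*x*sin(2*x)/4 + 3*sin(2*x)/8 - 3*cos(2*x)/8; value = -21*cos(4)/8 - 23*sin(4)/8 + 291*cos(14)/8 + 1333*sin(14)/8

Differentiate the proposed F(x) back; it has to land on f(x) exactly.
F(x) = x**3*sin(2*x)/2 + 3*x**2*cos(2*x)/4 - 3*x*sin(2*x)/4 + 3*sin(2*x)/8 - 3*cos(2*x)/8 is an antiderivative of f.
Check: d/dx[x**3*sin(2*x)/2 + 3*x**2*cos(2*x)/4 - 3*x*sin(2*x)/4 + 3*sin(2*x)/8 - 3*cos(2*x)/8] = x**3*cos(2*x) + 3*cos(2*x)/4, which equals f(x).
F(7) = 291*cos(14)/8 + 1333*sin(14)/8; F(2) = 23*sin(4)/8 + 21*cos(4)/8.
Integral = F(7) - F(2) = -21*cos(4)/8 - 23*sin(4)/8 + 291*cos(14)/8 + 1333*sin(14)/8.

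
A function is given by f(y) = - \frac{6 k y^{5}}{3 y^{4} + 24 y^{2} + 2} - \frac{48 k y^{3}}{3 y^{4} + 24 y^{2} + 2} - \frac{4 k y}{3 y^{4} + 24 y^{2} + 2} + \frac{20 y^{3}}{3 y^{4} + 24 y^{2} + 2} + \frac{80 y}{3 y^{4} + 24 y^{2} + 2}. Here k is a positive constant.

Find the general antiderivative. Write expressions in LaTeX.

F(y) = \frac{- 3 k y^{2} + 5 \log{\left(\frac{y^{4}}{2} + 4 y^{2} + \frac{1}{3} \right)}}{3} + C

Integrate term by term and add the pieces.
Check: d/dy[\frac{- 3 k y^{2} + 5 \log{\left(\frac{y^{4}}{2} + 4 y^{2} + \frac{1}{3} \right)}}{3}] = \frac{- 6 k y^{5} - 48 k y^{3} - 4 k y + 20 y^{3} + 80 y}{3 y^{4} + 24 y^{2} + 2}, which equals f(y).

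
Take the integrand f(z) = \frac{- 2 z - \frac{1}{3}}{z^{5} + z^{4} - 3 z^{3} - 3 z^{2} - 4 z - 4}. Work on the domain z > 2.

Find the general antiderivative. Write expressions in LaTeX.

F(z) = \frac{- 13 \log{\left(z - 2 \right)} - 50 \log{\left(z + 1 \right)} + 33 \log{\left(z + 2 \right)} + 15 \log{\left(z^{2} + 1 \right)} + 42 \operatorname{atan}{\left(z \right)}}{180} + C

The denominator factors as 3 \left(z - 2\right) \left(z + 1\right) \left(z + 2\right) \left(z^{2} + 1\right); partial fractions split f into directly integrable pieces: \frac{5 z + 7}{30 \left(z^{2} + 1\right)} + \frac{11}{60 \left(z + 2\right)} - \frac{5}{18 \left(z + 1\right)} - \frac{13}{180 \left(z - 2\right)}.
Check: d/dz[\frac{- 13 \log{\left(z - 2 \right)} - 50 \log{\left(z + 1 \right)} + 33 \log{\left(z + 2 \right)} + 15 \log{\left(z^{2} + 1 \right)} + 42 \operatorname{atan}{\left(z \right)}}{180}] = \frac{- 6 z - 1}{3 z^{5} + 3 z^{4} - 9 z^{3} - 9 z^{2} - 12 z - 12}, which equals f(z).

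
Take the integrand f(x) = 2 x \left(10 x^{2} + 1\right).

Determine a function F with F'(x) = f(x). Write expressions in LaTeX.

Differentiate the proposed F(x) back; it has to land on f(x) exactly.
Check: d/dx[5 x^{4} + x^{2}] = 20 x^{3} + 2 x, which equals f(x).

An antiderivative is F(x) = 5 x^{4} + x^{2}.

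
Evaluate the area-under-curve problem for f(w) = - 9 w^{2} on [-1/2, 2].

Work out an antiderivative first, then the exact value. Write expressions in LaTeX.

Since d/dw undoes antidifferentiation here, F'(w) = f(w) is required of F(w).
F(w) = - 3 w^{3} is an antiderivative of f.
Check: d/dw[- 3 w^{3}] = - 9 w^{2} = f(w).
F(2) = -24; F(-1/2) = \frac{3}{8}.
Integral = F(2) - F(-1/2) = - \frac{195}{8}.

Antiderivative: F(w) = - 3 w^{3}; value = - \frac{195}{8}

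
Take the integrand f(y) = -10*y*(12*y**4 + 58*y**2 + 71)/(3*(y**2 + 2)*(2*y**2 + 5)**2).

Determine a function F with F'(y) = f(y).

An antiderivative is F(y) = (-30*y**2*log(y**2/2 + 1) - 30*y**2*log(3) - 75*log(y**2/2 + 1) - 75*log(3) - 5)/(6*y**2 + 15).

Recover f(y) by differentiating a candidate F(y); any mismatch rules it out.
Check: d/dy[(-30*y**2*log(y**2/2 + 1) - 30*y**2*log(3) - 75*log(y**2/2 + 1) - 75*log(3) - 5)/(6*y**2 + 15)] = (-120*y**5 - 580*y**3 - 710*y)/(12*y**6 + 84*y**4 + 195*y**2 + 150), which equals f(y).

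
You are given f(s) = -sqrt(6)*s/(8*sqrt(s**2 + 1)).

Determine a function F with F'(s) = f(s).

An antiderivative is F(s) = -sqrt(6)*sqrt(s**2 + 1)/8.

f matches the chain-rule pattern g'(h)*h' with inner function h(s) = 3*s**2/2 + 3/2; substituting u = h(s) collapses the integral.
Check: d/ds[-sqrt(6)*sqrt(s**2 + 1)/8] = -sqrt(6)*s/(8*sqrt(s**2 + 1)) = f(s).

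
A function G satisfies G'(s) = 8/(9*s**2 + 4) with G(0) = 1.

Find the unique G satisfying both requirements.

The proposed G(s) is checked by its d/ds: the result must match the given G'(s).
A general antiderivative is 4*atan(3*s/2)/3 + C.
The condition gives C = 1 - (0) = 1.
So G(s) = (4*atan(3*s/2) + 3)/3.
Check: d/ds[(4*atan(3*s/2) + 3)/3] = 8/(9*s**2 + 4) = G'(s).

G(s) = (4*atan(3*s/2) + 3)/3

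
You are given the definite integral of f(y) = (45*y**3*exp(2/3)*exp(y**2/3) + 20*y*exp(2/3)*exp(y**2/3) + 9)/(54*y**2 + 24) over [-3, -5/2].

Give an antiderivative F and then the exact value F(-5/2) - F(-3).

Antiderivative: F(y) = (5*exp(2/3)*exp(y**2/3) + atan(3*y/2))/4; value = -5*exp(11/3)/4 - atan(15/4)/4 + atan(9/2)/4 + 5*exp(11/4)/4

Recover f(y) by differentiating a candidate F(y); any mismatch rules it out.
F(y) = (5*exp(2/3)*exp(y**2/3) + atan(3*y/2))/4 is an antiderivative of f.
Check: d/dy[(5*exp(2/3)*exp(y**2/3) + atan(3*y/2))/4] = (45*y**3*exp(2/3)*exp(y**2/3) + 20*y*exp(2/3)*exp(y**2/3) + 9)/(54*y**2 + 24) = f(y).
F(-5/2) = -atan(15/4)/4 + 5*exp(11/4)/4; F(-3) = -atan(9/2)/4 + 5*exp(11/3)/4.
Integral = F(-5/2) - F(-3) = -5*exp(11/3)/4 - atan(15/4)/4 + atan(9/2)/4 + 5*exp(11/4)/4.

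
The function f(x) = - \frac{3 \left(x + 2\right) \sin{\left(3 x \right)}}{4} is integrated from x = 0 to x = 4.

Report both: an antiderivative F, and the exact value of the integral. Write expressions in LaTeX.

Antiderivative: F(x) = \frac{x \cos{\left(3 x \right)}}{4} - \frac{\sin{\left(3 x \right)}}{12} + \frac{\cos{\left(3 x \right)}}{2}; value = - \frac{1}{2} - \frac{\sin{\left(12 \right)}}{12} + \frac{3 \cos{\left(12 \right)}}{2}

Any candidate F(x) must reproduce f(x) exactly when differentiated.
F(x) = \frac{x \cos{\left(3 x \right)}}{4} - \frac{\sin{\left(3 x \right)}}{12} + \frac{\cos{\left(3 x \right)}}{2} is an antiderivative of f.
Check: d/dx[\frac{x \cos{\left(3 x \right)}}{4} - \frac{\sin{\left(3 x \right)}}{12} + \frac{\cos{\left(3 x \right)}}{2}] = - \frac{3 x \sin{\left(3 x \right)}}{4} - \frac{3 \sin{\left(3 x \right)}}{2}, which equals f(x).
F(4) = - \frac{\sin{\left(12 \right)}}{12} + \frac{3 \cos{\left(12 \right)}}{2}; F(0) = \frac{1}{2}.
Integral = F(4) - F(0) = - \frac{1}{2} - \frac{\sin{\left(12 \right)}}{12} + \frac{3 \cos{\left(12 \right)}}{2}.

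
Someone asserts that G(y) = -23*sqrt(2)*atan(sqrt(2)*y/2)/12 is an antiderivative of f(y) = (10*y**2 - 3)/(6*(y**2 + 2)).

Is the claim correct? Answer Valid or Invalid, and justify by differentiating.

Invalid: d/dy[G] - f = -5/3, which is not 0.

d/dy[G] = -23/(6*y**2 + 12)
d/dy[G] - f(y) = -5/3 != 0.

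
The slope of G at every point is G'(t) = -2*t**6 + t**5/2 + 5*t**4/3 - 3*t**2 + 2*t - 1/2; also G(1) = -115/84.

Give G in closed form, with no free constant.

Integrate term by term and add the pieces.
A general antiderivative is -2*t**7/7 + t**6/12 + t**5/3 - t**3 + t**2 - t/2 + C.
The condition gives C = -115/84 - (-31/84) = -1.
So G(t) = -2*t**7/7 + t**6/12 + t**5/3 - t**3 + t**2 - t/2 - 1.
Check: d/dt[-2*t**7/7 + t**6/12 + t**5/3 - t**3 + t**2 - t/2 - 1] = -2*t**6 + t**5/2 + 5*t**4/3 - 3*t**2 + 2*t - 1/2 = G'(t).

G(t) = -2*t**7/7 + t**6/12 + t**5/3 - t**3 + t**2 - t/2 - 1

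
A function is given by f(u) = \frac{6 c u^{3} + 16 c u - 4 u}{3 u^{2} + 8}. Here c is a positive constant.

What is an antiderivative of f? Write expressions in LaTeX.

For F(u) to be correct the identity F'(u) - f(u) = 0 must hold.
Check: d/du[c u^{2} - \frac{2 \log{\left(\frac{3 u^{2}}{2} + 4 \right)}}{3}] = \frac{6 c u^{3} + 16 c u - 4 u}{3 u^{2} + 8} = f(u).

An antiderivative is F(u) = c u^{2} - \frac{2 \log{\left(\frac{3 u^{2}}{2} + 4 \right)}}{3}.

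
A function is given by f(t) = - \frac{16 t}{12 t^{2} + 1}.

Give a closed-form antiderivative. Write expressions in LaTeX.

The substitution u = 4 t^{2} + \frac{1}{3} works: f is exactly (dF/du)*(du/dt) for that inner function.
Check: d/dt[- \frac{2 \log{\left(4 t^{2} + \frac{1}{3} \right)}}{3}] = - \frac{16 t}{12 t^{2} + 1} = f(t).

An antiderivative is F(t) = - \frac{2 \log{\left(4 t^{2} + \frac{1}{3} \right)}}{3}.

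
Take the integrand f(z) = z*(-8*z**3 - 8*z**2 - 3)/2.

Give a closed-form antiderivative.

An antiderivative is F(z) = z**2*(-16*z**3 - 20*z**2 - 15)/20.

Differentiate the proposed F(z) back; it has to land on f(z) exactly.
Check: d/dz[z**2*(-16*z**3 - 20*z**2 - 15)/20] = -4*z**4 - 4*z**3 - 3*z/2, which equals f(z).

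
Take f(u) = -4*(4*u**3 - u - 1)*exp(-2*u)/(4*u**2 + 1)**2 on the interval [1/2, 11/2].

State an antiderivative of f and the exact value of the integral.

Whatever form F(u) takes, F'(u) = f(u) is non-negotiable.
F(u) = (2*u - 1)*exp(-2*u)/(4*u**2 + 1) is an antiderivative of f.
Check: d/du[(2*u - 1)*exp(-2*u)/(4*u**2 + 1)] = (-16*u**3 + 4*u + 4)/(16*u**4*exp(2*u) + 8*u**2*exp(2*u) + exp(2*u)), which equals f(u).
F(11/2) = 5*exp(-11)/61; F(1/2) = 0.
Integral = F(11/2) - F(1/2) = 5*exp(-11)/61.

Antiderivative: F(u) = (2*u - 1)*exp(-2*u)/(4*u**2 + 1); value = 5*exp(-11)/61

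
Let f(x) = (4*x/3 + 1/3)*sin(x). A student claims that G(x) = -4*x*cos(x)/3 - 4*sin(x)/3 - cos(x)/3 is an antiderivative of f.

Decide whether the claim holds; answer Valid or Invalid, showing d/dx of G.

Invalid: d/dx[G] - f = -8*cos(x)/3, which is not 0.

d/dx[G] = 4*x*sin(x)/3 + sin(x)/3 - 8*cos(x)/3
d/dx[G] - f(x) = -8*cos(x)/3 != 0.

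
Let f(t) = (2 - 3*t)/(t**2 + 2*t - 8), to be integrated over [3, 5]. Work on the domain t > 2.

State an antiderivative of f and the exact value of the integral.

Factor the denominator ((t - 2)*(t + 4)) and decompose: f = -7/(3*(t + 4)) - 2/(3*(t - 2)); each piece integrates to a log, atan, or power term.
F(t) = -2*log(t - 2)/3 - 7*log(t + 4)/3 is an antiderivative of f.
Check: d/dt[-2*log(t - 2)/3 - 7*log(t + 4)/3] = (2 - 3*t)/(t**2 + 2*t - 8) = f(t).
F(5) = -7*log(9)/3 - 2*log(3)/3; F(3) = -7*log(7)/3.
Integral = F(5) - F(3) = -7*log(9)/3 - 2*log(3)/3 + 7*log(7)/3.

Antiderivative: F(t) = -2*log(t - 2)/3 - 7*log(t + 4)/3; value = -7*log(9)/3 - 2*log(3)/3 + 7*log(7)/3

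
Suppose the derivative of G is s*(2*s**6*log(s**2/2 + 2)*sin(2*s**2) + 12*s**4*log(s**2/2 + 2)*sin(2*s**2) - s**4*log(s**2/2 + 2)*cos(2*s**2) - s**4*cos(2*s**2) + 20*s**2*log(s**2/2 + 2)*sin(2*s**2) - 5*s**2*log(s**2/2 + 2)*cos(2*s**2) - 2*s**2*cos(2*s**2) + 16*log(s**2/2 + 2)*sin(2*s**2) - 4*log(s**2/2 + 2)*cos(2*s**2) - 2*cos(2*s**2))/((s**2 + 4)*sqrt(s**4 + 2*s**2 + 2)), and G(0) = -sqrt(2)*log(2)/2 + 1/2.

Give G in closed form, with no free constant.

G(s) = -sqrt(s**4 + 2*s**2 + 2)*log(s**2/2 + 2)*cos(2*s**2)/2 + 1/2

Check a candidate G(s) by differentiating: d/ds[G] must match the given G'(s).
A general antiderivative is -sqrt(s**4 + 2*s**2 + 2)*log(s**2/2 + 2)*cos(2*s**2)/2 + C.
The condition gives C = -sqrt(2)*log(2)/2 + 1/2 - (-sqrt(2)*log(2)/2) = 1/2.
So G(s) = -sqrt(s**4 + 2*s**2 + 2)*log(s**2/2 + 2)*cos(2*s**2)/2 + 1/2.
Check: d/ds[-sqrt(s**4 + 2*s**2 + 2)*log(s**2/2 + 2)*cos(2*s**2)/2 + 1/2] = (2*s**7*log(s**2/2 + 2)*sin(2*s**2) + 12*s**5*log(s**2/2 + 2)*sin(2*s**2) - s**5*log(s**2/2 + 2)*cos(2*s**2) - s**5*cos(2*s**2) + 20*s**3*log(s**2/2 + 2)*sin(2*s**2) - 5*s**3*log(s**2/2 + 2)*cos(2*s**2) - 2*s**3*cos(2*s**2) + 16*s*log(s**2/2 + 2)*sin(2*s**2) - 4*s*log(s**2/2 + 2)*cos(2*s**2) - 2*s*cos(2*s**2))/(s**2*sqrt(s**4 + 2*s**2 + 2) + 4*sqrt(s**4 + 2*s**2 + 2)), which equals G'(s).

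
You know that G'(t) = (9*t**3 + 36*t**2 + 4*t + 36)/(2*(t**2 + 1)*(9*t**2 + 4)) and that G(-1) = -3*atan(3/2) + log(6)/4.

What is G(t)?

G(t) = (log(3*t**2 + 3) + 12*atan(3*t/2))/4

Any candidate G(t) must reproduce the stated G'(t) exactly.
A general antiderivative is log(3*t**2 + 3)/4 + 3*atan(3*t/2) + C.
The condition gives C = -3*atan(3/2) + log(6)/4 - (-3*atan(3/2) + log(6)/4) = 0.
So G(t) = (log(3*t**2 + 3) + 12*atan(3*t/2))/4.
Check: d/dt[(log(3*t**2 + 3) + 12*atan(3*t/2))/4] = (9*t**3 + 36*t**2 + 4*t + 36)/(18*t**4 + 26*t**2 + 8), which equals G'(t).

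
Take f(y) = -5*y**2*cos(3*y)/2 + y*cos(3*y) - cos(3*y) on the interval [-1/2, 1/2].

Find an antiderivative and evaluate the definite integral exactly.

Antiderivative: F(y) = -5*y**2*sin(3*y)/6 + y*sin(3*y)/3 - 5*y*cos(3*y)/9 - 4*sin(3*y)/27 + cos(3*y)/9; value = -77*sin(3/2)/108 - 5*cos(3/2)/9

Integrate term by term and add the pieces.
F(y) = -5*y**2*sin(3*y)/6 + y*sin(3*y)/3 - 5*y*cos(3*y)/9 - 4*sin(3*y)/27 + cos(3*y)/9 is an antiderivative of f.
Check: d/dy[-5*y**2*sin(3*y)/6 + y*sin(3*y)/3 - 5*y*cos(3*y)/9 - 4*sin(3*y)/27 + cos(3*y)/9] = -5*y**2*cos(3*y)/2 + y*cos(3*y) - cos(3*y) = f(y).
F(1/2) = -41*sin(3/2)/216 - cos(3/2)/6; F(-1/2) = 7*cos(3/2)/18 + 113*sin(3/2)/216.
Integral = F(1/2) - F(-1/2) = -77*sin(3/2)/108 - 5*cos(3/2)/9.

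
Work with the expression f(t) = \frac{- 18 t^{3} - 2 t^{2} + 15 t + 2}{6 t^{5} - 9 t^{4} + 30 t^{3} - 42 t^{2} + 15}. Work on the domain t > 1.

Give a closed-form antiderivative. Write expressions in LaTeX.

The denominator factors as 3 \left(t - 1\right)^{2} \left(2 t + 1\right) \left(t^{2} + 5\right); partial fractions split f into directly integrable pieces: \frac{100 t - 281}{126 \left(t^{2} + 5\right)} - \frac{20}{189 \left(2 t + 1\right)} - \frac{20}{27 \left(t - 1\right)} - \frac{1}{18 \left(t - 1\right)^{2}}.
Check: d/dt[- \frac{20 \log{\left(t - 1 \right)}}{27} - \frac{10 \log{\left(t + \frac{1}{2} \right)}}{189} + \frac{25 \log{\left(t^{2} + 5 \right)}}{63} - \frac{281 \sqrt{5} \operatorname{atan}{\left(\frac{\sqrt{5} t}{5} \right)}}{630} + \frac{1}{18 t - 18}] = \frac{- 18 t^{3} - 2 t^{2} + 15 t + 2}{6 t^{5} - 9 t^{4} + 30 t^{3} - 42 t^{2} + 15} = f(t).

An antiderivative is F(t) = - \frac{20 \log{\left(t - 1 \right)}}{27} - \frac{10 \log{\left(t + \frac{1}{2} \right)}}{189} + \frac{25 \log{\left(t^{2} + 5 \right)}}{63} - \frac{281 \sqrt{5} \operatorname{atan}{\left(\frac{\sqrt{5} t}{5} \right)}}{630} + \frac{1}{18 t - 18}.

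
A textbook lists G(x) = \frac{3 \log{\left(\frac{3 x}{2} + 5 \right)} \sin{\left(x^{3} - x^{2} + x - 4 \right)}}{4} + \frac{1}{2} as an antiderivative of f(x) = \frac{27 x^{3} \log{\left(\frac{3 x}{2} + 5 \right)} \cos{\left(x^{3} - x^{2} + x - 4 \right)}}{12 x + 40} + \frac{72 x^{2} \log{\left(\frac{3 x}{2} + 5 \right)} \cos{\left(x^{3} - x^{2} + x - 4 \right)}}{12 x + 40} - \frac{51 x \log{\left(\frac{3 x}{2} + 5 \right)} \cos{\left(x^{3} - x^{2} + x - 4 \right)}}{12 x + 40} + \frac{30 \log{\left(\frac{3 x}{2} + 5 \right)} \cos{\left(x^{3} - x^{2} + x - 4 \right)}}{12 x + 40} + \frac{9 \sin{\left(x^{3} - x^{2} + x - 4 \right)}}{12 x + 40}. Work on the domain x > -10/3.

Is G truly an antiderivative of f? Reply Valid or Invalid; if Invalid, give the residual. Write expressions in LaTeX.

d/dx[G] = \frac{27 x^{3} \log{\left(\frac{3 x}{2} + 5 \right)} \cos{\left(x^{3} - x^{2} + x - 4 \right)} + 72 x^{2} \log{\left(\frac{3 x}{2} + 5 \right)} \cos{\left(x^{3} - x^{2} + x - 4 \right)} - 51 x \log{\left(\frac{3 x}{2} + 5 \right)} \cos{\left(x^{3} - x^{2} + x - 4 \right)} + 30 \log{\left(\frac{3 x}{2} + 5 \right)} \cos{\left(x^{3} - x^{2} + x - 4 \right)} + 9 \sin{\left(x^{3} - x^{2} + x - 4 \right)}}{12 x + 40}
This equals f(x) exactly, so the claim holds.

Valid - the claim checks out under differentiation.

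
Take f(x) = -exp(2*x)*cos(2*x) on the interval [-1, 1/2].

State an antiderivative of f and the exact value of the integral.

Recover f(x) by differentiating a candidate F(x); any mismatch rules it out.
F(x) = -(sin(2*x) + cos(2*x))*exp(2*x)/4 is an antiderivative of f.
Check: d/dx[-(sin(2*x) + cos(2*x))*exp(2*x)/4] = -exp(2*x)*cos(2*x) = f(x).
F(1/2) = -exp(1)*sin(1)/4 - exp(1)*cos(1)/4; F(-1) = -exp(-2)*cos(2)/4 + exp(-2)*sin(2)/4.
Integral = F(1/2) - F(-1) = -exp(1)*sin(1)/4 - exp(1)*cos(1)/4 - exp(-2)*sin(2)/4 + exp(-2)*cos(2)/4.

Antiderivative: F(x) = -(sin(2*x) + cos(2*x))*exp(2*x)/4; value = -exp(1)*sin(1)/4 - exp(1)*cos(1)/4 - exp(-2)*sin(2)/4 + exp(-2)*cos(2)/4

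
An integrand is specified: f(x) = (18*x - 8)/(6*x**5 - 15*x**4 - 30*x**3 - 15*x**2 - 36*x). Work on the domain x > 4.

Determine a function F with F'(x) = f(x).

An antiderivative is F(x) = 2*log(x)/9 + 16*log(x - 4)/561 - 280*log(x + 3/2)/1287 - 11*log(x**2 + 1)/663 - 292*atan(x)/663.

Factor the denominator (3*x*(x - 4)*(2*x + 3)*(x**2 + 1)) and decompose: f = -2*(11*x + 146)/(663*(x**2 + 1)) - 560/(1287*(2*x + 3)) + 16/(561*(x - 4)) + 2/(9*x); each piece integrates to a log, atan, or power term.
Check: d/dx[2*log(x)/9 + 16*log(x - 4)/561 - 280*log(x + 3/2)/1287 - 11*log(x**2 + 1)/663 - 292*atan(x)/663] = (18*x - 8)/(6*x**5 - 15*x**4 - 30*x**3 - 15*x**2 - 36*x) = f(x).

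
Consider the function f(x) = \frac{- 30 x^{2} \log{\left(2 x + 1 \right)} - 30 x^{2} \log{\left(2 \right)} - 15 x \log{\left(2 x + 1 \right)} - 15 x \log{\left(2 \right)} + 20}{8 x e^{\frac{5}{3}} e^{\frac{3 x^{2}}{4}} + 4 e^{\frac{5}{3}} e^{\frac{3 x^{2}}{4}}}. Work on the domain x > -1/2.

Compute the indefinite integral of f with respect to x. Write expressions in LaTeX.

F(x) = \frac{\left(5 \log{\left(2 x + 1 \right)} + 5 \log{\left(2 \right)}\right) e^{- \frac{3 x^{2}}{4}}}{2 e^{\frac{5}{3}}} + C

f has the shape u'v + uv' for u = \frac{5 e^{- \frac{3 x^{2}}{4} - \frac{5}{3}}}{2} and v = \log{\left(4 x + 2 \right)} — it is the derivative of the product u*v.
Check: d/dx[\frac{\left(5 \log{\left(2 x + 1 \right)} + 5 \log{\left(2 \right)}\right) e^{- \frac{3 x^{2}}{4}}}{2 e^{\frac{5}{3}}}] = \frac{- 30 x^{2} \log{\left(2 x + 1 \right)} - 30 x^{2} \log{\left(2 \right)} - 15 x \log{\left(2 x + 1 \right)} - 15 x \log{\left(2 \right)} + 20}{8 x e^{\frac{5}{3}} e^{\frac{3 x^{2}}{4}} + 4 e^{\frac{5}{3}} e^{\frac{3 x^{2}}{4}}} = f(x).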